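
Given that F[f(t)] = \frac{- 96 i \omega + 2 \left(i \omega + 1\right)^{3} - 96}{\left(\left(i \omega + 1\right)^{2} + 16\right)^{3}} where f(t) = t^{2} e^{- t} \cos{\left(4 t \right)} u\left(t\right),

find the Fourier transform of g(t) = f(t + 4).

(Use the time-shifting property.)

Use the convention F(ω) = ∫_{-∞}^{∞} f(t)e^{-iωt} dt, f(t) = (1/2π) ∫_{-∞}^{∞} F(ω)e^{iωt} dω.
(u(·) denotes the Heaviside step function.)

F[g](ω) = \frac{2 \left(- 48 i \omega + \left(i \omega + 1\right)^{3} - 48\right) e^{4 i \omega}}{\left(\left(i \omega + 1\right)^{2} + 16\right)^{3}}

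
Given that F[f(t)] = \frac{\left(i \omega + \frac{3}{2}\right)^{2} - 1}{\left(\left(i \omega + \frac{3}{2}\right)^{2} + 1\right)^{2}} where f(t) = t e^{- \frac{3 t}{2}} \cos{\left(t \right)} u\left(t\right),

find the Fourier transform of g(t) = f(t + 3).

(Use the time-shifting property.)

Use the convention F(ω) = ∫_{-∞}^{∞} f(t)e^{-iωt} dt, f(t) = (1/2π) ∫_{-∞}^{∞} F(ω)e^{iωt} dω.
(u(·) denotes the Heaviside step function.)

F[g](ω) = \frac{4 \left(\left(2 i \omega + 3\right)^{2} - 4\right) e^{3 i \omega}}{\left(\left(2 i \omega + 3\right)^{2} + 4\right)^{2}}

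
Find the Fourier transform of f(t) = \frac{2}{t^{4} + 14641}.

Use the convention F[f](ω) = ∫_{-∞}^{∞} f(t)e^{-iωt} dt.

F(ω) = \frac{2 \pi e^{- \frac{11 \sqrt{2} \left|{\omega}\right|}{2}} \sin{\left(\frac{11 \sqrt{2} \left|{\omega}\right|}{2} + \frac{\pi}{4} \right)}}{1331}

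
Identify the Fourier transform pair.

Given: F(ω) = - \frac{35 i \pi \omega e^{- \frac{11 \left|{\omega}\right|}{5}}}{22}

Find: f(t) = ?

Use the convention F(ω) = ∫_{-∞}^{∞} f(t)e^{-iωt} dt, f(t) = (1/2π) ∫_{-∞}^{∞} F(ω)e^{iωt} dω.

f(t) = \frac{7 t}{\left(t^{2} + \frac{121}{25}\right)^{2}}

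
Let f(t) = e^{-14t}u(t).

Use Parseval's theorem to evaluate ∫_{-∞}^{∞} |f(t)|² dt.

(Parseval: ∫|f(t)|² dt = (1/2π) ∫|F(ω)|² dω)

∫|f(t)|² dt = \frac{1}{28}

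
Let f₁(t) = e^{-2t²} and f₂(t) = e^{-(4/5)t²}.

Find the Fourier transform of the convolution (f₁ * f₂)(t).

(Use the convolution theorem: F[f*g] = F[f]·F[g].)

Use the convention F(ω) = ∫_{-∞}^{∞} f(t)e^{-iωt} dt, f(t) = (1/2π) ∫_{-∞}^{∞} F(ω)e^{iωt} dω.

F[f₁*f₂](ω) = \frac{\sqrt{10} \pi e^{- \frac{7 \omega^{2}}{16}}}{4}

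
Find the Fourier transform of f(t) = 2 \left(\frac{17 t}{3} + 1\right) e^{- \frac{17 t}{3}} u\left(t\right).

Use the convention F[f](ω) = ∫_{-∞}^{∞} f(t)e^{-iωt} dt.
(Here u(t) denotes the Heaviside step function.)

F(ω) = \frac{6 \left(- 3 i \omega - 34\right)}{9 \omega^{2} - 102 i \omega - 289}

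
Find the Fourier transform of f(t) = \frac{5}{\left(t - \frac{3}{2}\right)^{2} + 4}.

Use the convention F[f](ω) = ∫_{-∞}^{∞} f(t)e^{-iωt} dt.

F(ω) = \frac{5 \pi e^{- \frac{3 i \omega}{2} - 2 \left|{\omega}\right|}}{2}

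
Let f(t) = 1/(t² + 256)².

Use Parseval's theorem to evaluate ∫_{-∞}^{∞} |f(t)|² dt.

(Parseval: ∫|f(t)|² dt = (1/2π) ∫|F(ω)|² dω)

∫|f(t)|² dt = \frac{5 \pi}{4294967296}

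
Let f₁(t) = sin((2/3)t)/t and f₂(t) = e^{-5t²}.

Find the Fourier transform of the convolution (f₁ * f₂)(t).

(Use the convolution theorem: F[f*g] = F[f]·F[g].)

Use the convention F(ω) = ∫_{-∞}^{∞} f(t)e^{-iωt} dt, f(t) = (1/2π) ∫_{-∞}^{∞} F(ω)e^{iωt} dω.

F[f₁*f₂](ω) = \begin{cases} \frac{\sqrt{5} \pi^{\frac{3}{2}} e^{- \frac{\omega^{2}}{20}}}{5} & \text{for}\: \omega > - \frac{2}{3} \wedge \omega < \frac{2}{3} \\0 & \text{otherwise} \end{cases}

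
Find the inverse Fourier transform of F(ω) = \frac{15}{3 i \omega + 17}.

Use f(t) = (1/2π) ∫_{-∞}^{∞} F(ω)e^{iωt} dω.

f(t) = 5 e^{- \frac{17 t}{3}} u\left(t\right)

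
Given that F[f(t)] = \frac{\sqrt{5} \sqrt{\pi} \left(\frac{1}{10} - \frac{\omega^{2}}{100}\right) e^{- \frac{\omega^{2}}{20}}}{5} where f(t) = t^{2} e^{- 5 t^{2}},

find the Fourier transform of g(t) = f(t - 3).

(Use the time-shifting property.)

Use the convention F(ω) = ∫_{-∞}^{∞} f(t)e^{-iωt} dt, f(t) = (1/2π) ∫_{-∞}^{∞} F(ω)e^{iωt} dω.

F[g](ω) = \frac{\sqrt{5} \sqrt{\pi} \left(10 - \omega^{2}\right) e^{- \frac{\omega \left(\omega + 60 i\right)}{20}}}{500}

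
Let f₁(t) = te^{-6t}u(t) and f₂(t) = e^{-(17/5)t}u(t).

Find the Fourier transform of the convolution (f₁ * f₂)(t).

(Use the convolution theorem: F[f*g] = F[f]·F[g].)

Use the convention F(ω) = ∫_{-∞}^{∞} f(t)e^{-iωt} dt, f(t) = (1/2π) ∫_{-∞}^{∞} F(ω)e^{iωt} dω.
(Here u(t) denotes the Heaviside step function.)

F[f₁*f₂](ω) = \frac{5}{\left(i \omega + 6\right)^{2} \left(5 i \omega + 17\right)}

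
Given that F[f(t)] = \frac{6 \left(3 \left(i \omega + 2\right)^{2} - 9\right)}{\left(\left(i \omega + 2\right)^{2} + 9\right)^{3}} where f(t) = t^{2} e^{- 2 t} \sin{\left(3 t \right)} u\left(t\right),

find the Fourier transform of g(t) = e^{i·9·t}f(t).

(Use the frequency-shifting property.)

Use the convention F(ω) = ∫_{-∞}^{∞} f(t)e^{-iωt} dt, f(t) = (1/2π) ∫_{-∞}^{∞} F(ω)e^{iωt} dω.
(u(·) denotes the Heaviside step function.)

F[g](ω) = \frac{18 \left(\left(i \left(\omega - 9\right) + 2\right)^{2} - 3\right)}{\left(\left(i \left(\omega - 9\right) + 2\right)^{2} + 9\right)^{3}}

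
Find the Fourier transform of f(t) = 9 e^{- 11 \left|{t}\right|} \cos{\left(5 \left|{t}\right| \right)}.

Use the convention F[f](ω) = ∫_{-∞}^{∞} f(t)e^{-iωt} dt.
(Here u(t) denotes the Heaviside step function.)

F(ω) = \frac{198 \left(\omega^{2} + 146\right)}{\omega^{4} + 192 \omega^{2} + 21316}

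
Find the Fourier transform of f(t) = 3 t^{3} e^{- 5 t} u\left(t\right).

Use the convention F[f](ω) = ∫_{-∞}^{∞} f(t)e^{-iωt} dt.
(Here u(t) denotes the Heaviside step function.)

F(ω) = \frac{18}{\left(i \omega + 5\right)^{4}}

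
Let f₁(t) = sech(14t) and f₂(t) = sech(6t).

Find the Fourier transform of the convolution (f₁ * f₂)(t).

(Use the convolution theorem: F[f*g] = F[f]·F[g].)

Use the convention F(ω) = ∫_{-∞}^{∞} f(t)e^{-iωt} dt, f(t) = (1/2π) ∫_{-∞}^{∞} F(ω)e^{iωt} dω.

F[f₁*f₂](ω) = \frac{\pi^{2}}{84 \cosh{\left(\frac{\pi \omega}{28} \right)} \cosh{\left(\frac{\pi \omega}{12} \right)}}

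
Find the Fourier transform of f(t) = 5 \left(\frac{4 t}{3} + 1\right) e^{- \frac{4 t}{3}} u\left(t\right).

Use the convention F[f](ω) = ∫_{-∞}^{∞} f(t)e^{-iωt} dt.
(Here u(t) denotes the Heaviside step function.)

F(ω) = \frac{15 \left(- 3 i \omega - 8\right)}{9 \omega^{2} - 24 i \omega - 16}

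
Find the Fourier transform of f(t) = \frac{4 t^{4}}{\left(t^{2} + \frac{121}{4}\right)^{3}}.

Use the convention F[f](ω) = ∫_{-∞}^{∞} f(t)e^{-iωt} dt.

F(ω) = \frac{\pi \left(121 \omega^{2} - 110 \left|{\omega}\right| + 12\right) e^{- \frac{11 \left|{\omega}\right|}{2}}}{44}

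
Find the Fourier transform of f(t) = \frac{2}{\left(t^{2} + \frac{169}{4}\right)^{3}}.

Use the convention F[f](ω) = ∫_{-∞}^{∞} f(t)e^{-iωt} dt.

F(ω) = \frac{2 \pi \left(169 \omega^{2} + 78 \left|{\omega}\right| + 12\right) e^{- \frac{13 \left|{\omega}\right|}{2}}}{371293}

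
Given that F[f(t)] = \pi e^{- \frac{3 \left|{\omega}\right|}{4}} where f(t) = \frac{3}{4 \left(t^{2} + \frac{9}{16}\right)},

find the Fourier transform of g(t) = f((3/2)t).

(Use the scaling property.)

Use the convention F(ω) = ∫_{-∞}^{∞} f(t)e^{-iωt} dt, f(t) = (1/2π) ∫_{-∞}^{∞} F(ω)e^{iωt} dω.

F[g](ω) = \frac{2 \pi e^{- \frac{\left|{\omega}\right|}{2}}}{3}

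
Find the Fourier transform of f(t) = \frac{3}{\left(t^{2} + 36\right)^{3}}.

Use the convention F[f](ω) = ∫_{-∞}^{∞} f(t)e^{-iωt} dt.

F(ω) = \frac{\pi \left(12 \omega^{2} + 6 \left|{\omega}\right| + 1\right) e^{- 6 \left|{\omega}\right|}}{6912}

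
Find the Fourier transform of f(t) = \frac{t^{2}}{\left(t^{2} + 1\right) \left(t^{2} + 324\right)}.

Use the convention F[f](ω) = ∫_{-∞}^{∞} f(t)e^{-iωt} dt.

F(ω) = \frac{\pi \left(18 - e^{17 \left|{\omega}\right|}\right) e^{- 18 \left|{\omega}\right|}}{323}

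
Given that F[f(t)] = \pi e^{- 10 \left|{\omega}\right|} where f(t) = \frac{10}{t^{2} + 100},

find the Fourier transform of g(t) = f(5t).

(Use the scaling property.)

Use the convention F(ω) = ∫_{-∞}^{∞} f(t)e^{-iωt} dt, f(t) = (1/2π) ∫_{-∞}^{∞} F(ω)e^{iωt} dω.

F[g](ω) = \frac{\pi e^{- 2 \left|{\omega}\right|}}{5}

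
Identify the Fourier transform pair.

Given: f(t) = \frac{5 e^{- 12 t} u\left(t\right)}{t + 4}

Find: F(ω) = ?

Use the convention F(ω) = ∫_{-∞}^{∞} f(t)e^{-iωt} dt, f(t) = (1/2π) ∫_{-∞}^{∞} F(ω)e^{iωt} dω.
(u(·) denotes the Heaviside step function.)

F(ω) = 5 e^{4 i \omega + 48} \operatorname{E}_{1}\left(4 i \omega + 48\right)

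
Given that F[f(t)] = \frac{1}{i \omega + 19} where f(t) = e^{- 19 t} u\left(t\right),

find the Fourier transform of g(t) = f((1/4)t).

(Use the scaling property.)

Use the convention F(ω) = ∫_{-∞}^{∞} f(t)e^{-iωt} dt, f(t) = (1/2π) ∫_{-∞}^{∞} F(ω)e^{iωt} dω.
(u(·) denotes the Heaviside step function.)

F[g](ω) = \frac{4}{4 i \omega + 19}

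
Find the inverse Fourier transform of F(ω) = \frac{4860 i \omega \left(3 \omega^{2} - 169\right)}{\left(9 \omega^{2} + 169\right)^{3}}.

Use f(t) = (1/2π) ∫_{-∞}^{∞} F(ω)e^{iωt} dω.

f(t) = 5 t e^{- \frac{13 \left|{t}\right|}{3}} \left|{t}\right|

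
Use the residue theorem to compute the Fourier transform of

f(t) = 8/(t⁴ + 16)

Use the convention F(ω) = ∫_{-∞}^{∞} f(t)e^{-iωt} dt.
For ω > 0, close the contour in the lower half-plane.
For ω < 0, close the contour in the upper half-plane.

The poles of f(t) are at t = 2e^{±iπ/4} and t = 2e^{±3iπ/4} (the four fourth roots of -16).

Let g(z) = f(z)e^{-iωz}; for large |z| the factor e^{-iωz} decays in the lower half-plane when ω > 0 and in the upper half-plane when ω < 0.

Case ω > 0 (lower half-plane, clockwise contour ⇒ F(ω) = -2πi·ΣRes):
  Res_{z = - \sqrt{2} - \sqrt{2} i} g(z) = \frac{\sqrt{2} i \left(1 - i\right) e^{\sqrt{2} \omega \left(-1 + i\right)}}{8}
  Res_{z = \sqrt{2} - \sqrt{2} i} g(z) = \frac{\sqrt{2} i \left(1 + i\right) e^{- \sqrt{2} \omega \left(1 + i\right)}}{8}
  F(ω) = -2πi·ΣRes = \frac{\sqrt{2} \pi \left(1 - i\right) \left(e^{2 \sqrt{2} i \omega} + i\right) e^{- \sqrt{2} \omega \left(1 + i\right)}}{4} = \pi e^{- \sqrt{2} \omega} \sin{\left(\sqrt{2} \omega + \frac{\pi}{4} \right)}

Case ω < 0 (upper half-plane, counterclockwise contour ⇒ F(ω) = +2πi·ΣRes):
  Res_{z = \sqrt{2} + \sqrt{2} i} g(z) = \frac{\sqrt{2} i \left(-1 + i\right) e^{\sqrt{2} \omega \left(1 - i\right)}}{8}
  Res_{z = - \sqrt{2} + \sqrt{2} i} g(z) = \frac{\sqrt{2} \left(1 - i\right) e^{\sqrt{2} \omega \left(1 + i\right)}}{8}
  F(ω) = 2πi·ΣRes = - \frac{\sqrt{2} i \pi \left(i \left(1 - i\right) e^{\sqrt{2} \omega \left(1 - i\right)} - \left(1 - i\right) e^{\sqrt{2} \omega \left(1 + i\right)}\right)}{4} = \pi e^{\sqrt{2} \omega} \cos{\left(\sqrt{2} \omega + \frac{\pi}{4} \right)}

Both cases combine into a single formula in |ω|:

F(ω) = \pi e^{- \sqrt{2} \left|{\omega}\right|} \sin{\left(\sqrt{2} \left|{\omega}\right| + \frac{\pi}{4} \right)}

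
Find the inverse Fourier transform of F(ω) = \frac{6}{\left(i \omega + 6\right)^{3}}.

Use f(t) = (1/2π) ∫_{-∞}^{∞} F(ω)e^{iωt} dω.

f(t) = 3 t^{2} e^{- 6 t} u\left(t\right)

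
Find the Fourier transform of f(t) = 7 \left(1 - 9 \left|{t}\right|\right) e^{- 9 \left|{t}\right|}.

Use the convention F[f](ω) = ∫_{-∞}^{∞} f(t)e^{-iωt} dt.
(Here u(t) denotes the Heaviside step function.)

F(ω) = \frac{252 \omega^{2}}{\left(\omega^{2} + 81\right)^{2}}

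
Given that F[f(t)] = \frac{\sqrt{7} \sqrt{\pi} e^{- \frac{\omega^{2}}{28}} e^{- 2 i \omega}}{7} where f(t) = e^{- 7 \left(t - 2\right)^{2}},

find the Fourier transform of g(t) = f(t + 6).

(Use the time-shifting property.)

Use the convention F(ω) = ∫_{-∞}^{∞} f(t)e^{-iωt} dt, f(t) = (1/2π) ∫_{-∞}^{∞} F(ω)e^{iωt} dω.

F[g](ω) = \frac{\sqrt{7} \sqrt{\pi} e^{\frac{\omega \left(- \omega + 112 i\right)}{28}}}{7}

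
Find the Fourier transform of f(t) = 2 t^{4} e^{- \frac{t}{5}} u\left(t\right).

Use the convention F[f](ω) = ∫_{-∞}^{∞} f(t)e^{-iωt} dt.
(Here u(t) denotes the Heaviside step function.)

F(ω) = \frac{150000}{\left(5 i \omega + 1\right)^{5}}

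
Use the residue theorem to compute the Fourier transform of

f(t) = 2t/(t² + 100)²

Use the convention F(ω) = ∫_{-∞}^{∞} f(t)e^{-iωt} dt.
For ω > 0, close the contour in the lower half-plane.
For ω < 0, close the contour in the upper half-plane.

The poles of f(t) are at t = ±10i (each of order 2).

Let g(z) = f(z)e^{-iωz}; for large |z| the factor e^{-iωz} decays in the lower half-plane when ω > 0 and in the upper half-plane when ω < 0.

Case ω > 0 (lower half-plane, clockwise contour ⇒ F(ω) = -2πi·ΣRes):
  Res_{z = - 10 i} g(z) = \frac{\omega e^{- 10 \omega}}{20} (pole of order 2)
  F(ω) = -2πi·ΣRes = - \frac{i \pi \omega e^{- 10 \omega}}{10}

Case ω < 0 (upper half-plane, counterclockwise contour ⇒ F(ω) = +2πi·ΣRes):
  Res_{z = 10 i} g(z) = - \frac{\omega e^{10 \omega}}{20} (pole of order 2)
  F(ω) = 2πi·ΣRes = - \frac{i \pi \omega e^{10 \omega}}{10}

Both cases combine into a single formula in |ω|:

F(ω) = - \frac{i \pi \omega e^{- 10 \left|{\omega}\right|}}{10}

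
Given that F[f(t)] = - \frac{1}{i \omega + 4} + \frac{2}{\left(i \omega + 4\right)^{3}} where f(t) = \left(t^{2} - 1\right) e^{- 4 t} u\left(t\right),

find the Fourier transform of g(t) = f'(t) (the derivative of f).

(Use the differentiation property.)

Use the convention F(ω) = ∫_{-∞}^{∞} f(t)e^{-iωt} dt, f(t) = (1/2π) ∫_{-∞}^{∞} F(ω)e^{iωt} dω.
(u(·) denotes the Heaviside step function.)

F[g](ω) = \frac{i \omega \left(2 i \omega - \left(i \omega + 4\right)^{3} + 8\right)}{\left(i \omega + 4\right)^{4}}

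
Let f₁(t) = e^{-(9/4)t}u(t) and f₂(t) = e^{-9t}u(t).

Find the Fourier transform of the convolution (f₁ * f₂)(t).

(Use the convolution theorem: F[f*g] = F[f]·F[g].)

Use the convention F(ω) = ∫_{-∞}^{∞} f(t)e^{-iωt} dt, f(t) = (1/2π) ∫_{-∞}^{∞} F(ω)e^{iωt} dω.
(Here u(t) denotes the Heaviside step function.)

F[f₁*f₂](ω) = \frac{4}{\left(i \omega + 9\right) \left(4 i \omega + 9\right)}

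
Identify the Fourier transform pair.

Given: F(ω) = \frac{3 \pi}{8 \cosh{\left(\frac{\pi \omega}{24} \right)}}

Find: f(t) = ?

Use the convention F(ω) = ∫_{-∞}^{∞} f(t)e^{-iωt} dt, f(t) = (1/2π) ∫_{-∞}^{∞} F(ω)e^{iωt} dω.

f(t) = \frac{9}{e^{12 t} + e^{- 12 t}}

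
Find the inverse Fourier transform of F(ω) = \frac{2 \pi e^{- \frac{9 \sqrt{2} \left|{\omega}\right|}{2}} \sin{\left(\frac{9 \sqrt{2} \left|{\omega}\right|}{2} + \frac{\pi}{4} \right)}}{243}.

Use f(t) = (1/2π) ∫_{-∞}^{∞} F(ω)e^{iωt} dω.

f(t) = \frac{6}{t^{4} + 6561}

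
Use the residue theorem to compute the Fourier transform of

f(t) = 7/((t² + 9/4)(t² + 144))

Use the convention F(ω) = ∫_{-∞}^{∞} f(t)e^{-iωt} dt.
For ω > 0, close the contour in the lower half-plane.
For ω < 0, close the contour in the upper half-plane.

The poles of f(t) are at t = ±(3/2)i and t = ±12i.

Let g(z) = f(z)e^{-iωz}; for large |z| the factor e^{-iωz} decays in the lower half-plane when ω > 0 and in the upper half-plane when ω < 0.

Case ω > 0 (lower half-plane, clockwise contour ⇒ F(ω) = -2πi·ΣRes):
  Res_{z = - \frac{3 i}{2}} g(z) = \frac{4 i e^{- \frac{3 \omega}{2}}}{243}
  Res_{z = - 12 i} g(z) = - \frac{i e^{- 12 \omega}}{486}
  F(ω) = -2πi·ΣRes = - \frac{\pi e^{- 12 \omega}}{243} + \frac{8 \pi e^{- \frac{3 \omega}{2}}}{243}

Case ω < 0 (upper half-plane, counterclockwise contour ⇒ F(ω) = +2πi·ΣRes):
  Res_{z = \frac{3 i}{2}} g(z) = - \frac{4 i e^{\frac{3 \omega}{2}}}{243}
  Res_{z = 12 i} g(z) = \frac{i e^{12 \omega}}{486}
  F(ω) = 2πi·ΣRes = \frac{\pi \left(8 e^{\frac{3 \omega}{2}} - e^{12 \omega}\right)}{243}

Both cases combine into a single formula in |ω|:

F(ω) = - \frac{\pi e^{- 12 \left|{\omega}\right|}}{243} + \frac{8 \pi e^{- \frac{3 \left|{\omega}\right|}{2}}}{243}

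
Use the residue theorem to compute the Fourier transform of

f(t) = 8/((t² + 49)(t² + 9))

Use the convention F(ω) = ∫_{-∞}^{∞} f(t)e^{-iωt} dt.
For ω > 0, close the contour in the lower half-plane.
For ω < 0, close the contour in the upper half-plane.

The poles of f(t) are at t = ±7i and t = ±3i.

Let g(z) = f(z)e^{-iωz}; for large |z| the factor e^{-iωz} decays in the lower half-plane when ω > 0 and in the upper half-plane when ω < 0.

Case ω > 0 (lower half-plane, clockwise contour ⇒ F(ω) = -2πi·ΣRes):
  Res_{z = - 7 i} g(z) = - \frac{i e^{- 7 \omega}}{70}
  Res_{z = - 3 i} g(z) = \frac{i e^{- 3 \omega}}{30}
  F(ω) = -2πi·ΣRes = \frac{\pi \left(7 e^{4 \omega} - 3\right) e^{- 7 \omega}}{105}

Case ω < 0 (upper half-plane, counterclockwise contour ⇒ F(ω) = +2πi·ΣRes):
  Res_{z = 7 i} g(z) = \frac{i e^{7 \omega}}{70}
  Res_{z = 3 i} g(z) = - \frac{i e^{3 \omega}}{30}
  F(ω) = 2πi·ΣRes = \frac{\pi \left(7 - 3 e^{4 \omega}\right) e^{3 \omega}}{105}

Both cases combine into a single formula in |ω|:

F(ω) = \frac{\pi \left(7 e^{4 \left|{\omega}\right|} - 3\right) e^{- 7 \left|{\omega}\right|}}{105}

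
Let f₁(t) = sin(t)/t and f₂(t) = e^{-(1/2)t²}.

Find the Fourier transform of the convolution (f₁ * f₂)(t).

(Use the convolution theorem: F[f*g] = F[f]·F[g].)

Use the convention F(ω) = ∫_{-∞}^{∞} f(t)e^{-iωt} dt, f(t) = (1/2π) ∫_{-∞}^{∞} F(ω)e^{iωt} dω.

F[f₁*f₂](ω) = \begin{cases} \sqrt{2} \pi^{\frac{3}{2}} e^{- \frac{\omega^{2}}{2}} & \text{for}\: \omega > -1 \wedge \omega < 1 \\0 & \text{otherwise} \end{cases}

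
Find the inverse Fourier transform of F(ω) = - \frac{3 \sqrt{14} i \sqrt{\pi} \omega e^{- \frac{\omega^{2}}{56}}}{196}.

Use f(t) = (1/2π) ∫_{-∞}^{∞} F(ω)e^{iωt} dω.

f(t) = 6 t e^{- 14 t^{2}}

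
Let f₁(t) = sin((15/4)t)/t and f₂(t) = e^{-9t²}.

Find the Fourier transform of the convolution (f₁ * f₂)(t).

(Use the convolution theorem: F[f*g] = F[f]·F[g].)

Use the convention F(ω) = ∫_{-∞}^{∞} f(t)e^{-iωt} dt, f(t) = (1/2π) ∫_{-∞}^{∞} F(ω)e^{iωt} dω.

F[f₁*f₂](ω) = \begin{cases} \frac{\pi^{\frac{3}{2}} e^{- \frac{\omega^{2}}{36}}}{3} & \text{for}\: \omega > - \frac{15}{4} \wedge \omega < \frac{15}{4} \\0 & \text{otherwise} \end{cases}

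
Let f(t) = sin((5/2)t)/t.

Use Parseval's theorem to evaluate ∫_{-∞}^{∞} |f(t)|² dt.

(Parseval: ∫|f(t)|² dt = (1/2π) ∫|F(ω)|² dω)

∫|f(t)|² dt = \frac{5 \pi}{2}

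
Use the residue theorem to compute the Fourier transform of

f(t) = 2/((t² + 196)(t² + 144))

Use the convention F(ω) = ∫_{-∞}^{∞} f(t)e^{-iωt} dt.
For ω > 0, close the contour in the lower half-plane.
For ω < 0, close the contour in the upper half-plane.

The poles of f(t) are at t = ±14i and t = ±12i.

Let g(z) = f(z)e^{-iωz}; for large |z| the factor e^{-iωz} decays in the lower half-plane when ω > 0 and in the upper half-plane when ω < 0.

Case ω > 0 (lower half-plane, clockwise contour ⇒ F(ω) = -2πi·ΣRes):
  Res_{z = - 14 i} g(z) = - \frac{i e^{- 14 \omega}}{728}
  Res_{z = - 12 i} g(z) = \frac{i e^{- 12 \omega}}{624}
  F(ω) = -2πi·ΣRes = \frac{\pi \left(7 e^{2 \omega} - 6\right) e^{- 14 \omega}}{2184}

Case ω < 0 (upper half-plane, counterclockwise contour ⇒ F(ω) = +2πi·ΣRes):
  Res_{z = 14 i} g(z) = \frac{i e^{14 \omega}}{728}
  Res_{z = 12 i} g(z) = - \frac{i e^{12 \omega}}{624}
  F(ω) = 2πi·ΣRes = \frac{\pi \left(7 - 6 e^{2 \omega}\right) e^{12 \omega}}{2184}

Both cases combine into a single formula in |ω|:

F(ω) = \frac{\pi \left(7 e^{2 \left|{\omega}\right|} - 6\right) e^{- 14 \left|{\omega}\right|}}{2184}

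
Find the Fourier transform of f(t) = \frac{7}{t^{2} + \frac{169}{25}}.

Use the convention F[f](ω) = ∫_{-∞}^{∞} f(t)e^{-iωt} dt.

F(ω) = \frac{35 \pi e^{- \frac{13 \left|{\omega}\right|}{5}}}{13}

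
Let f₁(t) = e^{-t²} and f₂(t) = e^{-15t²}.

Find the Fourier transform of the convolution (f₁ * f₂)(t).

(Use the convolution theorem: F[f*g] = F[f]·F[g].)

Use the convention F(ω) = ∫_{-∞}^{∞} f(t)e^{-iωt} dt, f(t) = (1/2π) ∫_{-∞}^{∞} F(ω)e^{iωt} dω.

F[f₁*f₂](ω) = \frac{\sqrt{15} \pi e^{- \frac{4 \omega^{2}}{15}}}{15}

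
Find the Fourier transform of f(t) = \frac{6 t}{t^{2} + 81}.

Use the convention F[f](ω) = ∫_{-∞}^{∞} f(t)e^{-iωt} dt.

F(ω) = - 6 i \pi e^{- 9 \left|{\omega}\right|} \operatorname{sign}{\left(\omega \right)}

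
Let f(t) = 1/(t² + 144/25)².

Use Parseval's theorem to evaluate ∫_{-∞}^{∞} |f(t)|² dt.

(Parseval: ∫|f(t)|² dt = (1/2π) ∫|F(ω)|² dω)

∫|f(t)|² dt = \frac{390625 \pi}{573308928}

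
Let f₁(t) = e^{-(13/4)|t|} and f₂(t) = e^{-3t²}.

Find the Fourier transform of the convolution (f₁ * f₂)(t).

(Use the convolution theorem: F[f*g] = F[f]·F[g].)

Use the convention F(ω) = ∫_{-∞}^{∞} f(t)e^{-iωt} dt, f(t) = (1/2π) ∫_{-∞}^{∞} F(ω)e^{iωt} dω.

F[f₁*f₂](ω) = \frac{104 \sqrt{3} \sqrt{\pi} e^{- \frac{\omega^{2}}{12}}}{3 \left(16 \omega^{2} + 169\right)}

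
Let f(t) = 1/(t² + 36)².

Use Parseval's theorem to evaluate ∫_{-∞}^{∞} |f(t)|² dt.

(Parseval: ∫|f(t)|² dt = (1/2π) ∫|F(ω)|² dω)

∫|f(t)|² dt = \frac{5 \pi}{4478976}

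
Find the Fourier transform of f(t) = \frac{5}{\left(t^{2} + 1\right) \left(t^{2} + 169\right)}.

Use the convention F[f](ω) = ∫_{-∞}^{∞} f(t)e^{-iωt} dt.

F(ω) = \frac{5 \pi \left(13 e^{12 \left|{\omega}\right|} - 1\right) e^{- 13 \left|{\omega}\right|}}{2184}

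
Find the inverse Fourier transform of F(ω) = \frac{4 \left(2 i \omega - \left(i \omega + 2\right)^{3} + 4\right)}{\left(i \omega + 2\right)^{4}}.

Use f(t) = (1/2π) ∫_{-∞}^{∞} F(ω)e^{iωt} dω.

f(t) = 4 \left(t^{2} - 1\right) e^{- 2 t} u\left(t\right)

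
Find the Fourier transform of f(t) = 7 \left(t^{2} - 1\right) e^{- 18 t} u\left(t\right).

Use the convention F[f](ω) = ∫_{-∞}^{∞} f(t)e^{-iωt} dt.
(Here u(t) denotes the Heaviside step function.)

F(ω) = \frac{7 \left(2 i \omega - \left(i \omega + 18\right)^{3} + 36\right)}{\left(i \omega + 18\right)^{4}}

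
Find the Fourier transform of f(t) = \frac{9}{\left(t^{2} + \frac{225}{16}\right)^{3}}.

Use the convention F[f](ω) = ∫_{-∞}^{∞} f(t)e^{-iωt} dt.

F(ω) = \frac{8 \pi \left(75 \omega^{2} + 60 \left|{\omega}\right| + 16\right) e^{- \frac{15 \left|{\omega}\right|}{4}}}{28125}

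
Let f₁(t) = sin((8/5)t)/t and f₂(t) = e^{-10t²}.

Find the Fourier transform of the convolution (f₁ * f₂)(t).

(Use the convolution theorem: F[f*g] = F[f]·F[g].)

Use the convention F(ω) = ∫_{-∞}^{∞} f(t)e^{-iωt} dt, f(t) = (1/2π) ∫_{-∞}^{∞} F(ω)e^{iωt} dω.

F[f₁*f₂](ω) = \begin{cases} \frac{\sqrt{10} \pi^{\frac{3}{2}} e^{- \frac{\omega^{2}}{40}}}{10} & \text{for}\: \omega > - \frac{8}{5} \wedge \omega < \frac{8}{5} \\0 & \text{otherwise} \end{cases}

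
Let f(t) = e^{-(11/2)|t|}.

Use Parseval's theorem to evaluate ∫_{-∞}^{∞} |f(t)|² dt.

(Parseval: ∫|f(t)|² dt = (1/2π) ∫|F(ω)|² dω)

∫|f(t)|² dt = \frac{2}{11}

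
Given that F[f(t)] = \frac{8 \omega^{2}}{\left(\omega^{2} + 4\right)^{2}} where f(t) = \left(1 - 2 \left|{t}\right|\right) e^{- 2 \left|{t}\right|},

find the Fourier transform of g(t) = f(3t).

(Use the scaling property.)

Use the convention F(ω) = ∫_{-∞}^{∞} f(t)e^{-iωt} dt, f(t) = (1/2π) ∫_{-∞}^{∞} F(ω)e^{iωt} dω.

F[g](ω) = \frac{24 \omega^{2}}{\left(\omega^{2} + 36\right)^{2}}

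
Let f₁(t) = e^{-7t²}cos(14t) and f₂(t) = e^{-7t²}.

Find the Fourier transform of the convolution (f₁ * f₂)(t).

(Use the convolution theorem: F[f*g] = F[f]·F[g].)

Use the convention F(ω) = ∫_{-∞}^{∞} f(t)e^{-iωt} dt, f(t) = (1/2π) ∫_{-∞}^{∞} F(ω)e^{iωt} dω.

F[f₁*f₂](ω) = \frac{\pi e^{- \frac{\omega^{2}}{14} - 7} \cosh{\left(\omega \right)}}{7}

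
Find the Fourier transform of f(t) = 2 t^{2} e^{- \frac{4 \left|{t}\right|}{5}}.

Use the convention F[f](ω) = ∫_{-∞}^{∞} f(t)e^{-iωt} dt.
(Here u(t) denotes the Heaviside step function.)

F(ω) = \frac{4000 \left(16 - 75 \omega^{2}\right)}{\left(25 \omega^{2} + 16\right)^{3}}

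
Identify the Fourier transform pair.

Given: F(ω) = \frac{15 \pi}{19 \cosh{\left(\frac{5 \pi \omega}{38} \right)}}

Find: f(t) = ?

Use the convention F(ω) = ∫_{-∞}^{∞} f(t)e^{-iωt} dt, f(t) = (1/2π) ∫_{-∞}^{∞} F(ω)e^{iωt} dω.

f(t) = \frac{3}{\cosh{\left(\frac{19 t}{5} \right)}}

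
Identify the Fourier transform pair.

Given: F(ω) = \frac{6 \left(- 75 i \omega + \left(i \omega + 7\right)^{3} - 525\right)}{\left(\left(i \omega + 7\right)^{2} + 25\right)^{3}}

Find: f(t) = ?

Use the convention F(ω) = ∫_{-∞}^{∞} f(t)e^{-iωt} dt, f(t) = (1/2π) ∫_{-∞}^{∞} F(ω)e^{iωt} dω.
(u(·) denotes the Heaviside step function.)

f(t) = 3 t^{2} e^{- 7 t} \cos{\left(5 t \right)} u\left(t\right)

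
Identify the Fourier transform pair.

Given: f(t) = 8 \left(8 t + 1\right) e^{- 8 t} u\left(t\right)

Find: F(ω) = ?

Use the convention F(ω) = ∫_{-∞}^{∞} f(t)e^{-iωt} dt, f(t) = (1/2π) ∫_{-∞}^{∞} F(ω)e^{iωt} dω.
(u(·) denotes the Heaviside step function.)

F(ω) = \frac{8 \left(- i \omega - 16\right)}{\omega^{2} - 16 i \omega - 64}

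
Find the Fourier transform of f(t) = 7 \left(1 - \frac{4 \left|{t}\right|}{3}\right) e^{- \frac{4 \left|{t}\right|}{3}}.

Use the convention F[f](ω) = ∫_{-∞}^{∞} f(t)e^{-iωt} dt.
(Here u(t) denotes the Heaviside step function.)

F(ω) = \frac{3024 \omega^{2}}{\left(9 \omega^{2} + 16\right)^{2}}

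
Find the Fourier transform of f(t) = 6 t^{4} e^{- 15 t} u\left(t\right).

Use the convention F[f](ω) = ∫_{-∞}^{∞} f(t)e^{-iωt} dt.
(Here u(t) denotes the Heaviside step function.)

F(ω) = \frac{144}{\left(i \omega + 15\right)^{5}}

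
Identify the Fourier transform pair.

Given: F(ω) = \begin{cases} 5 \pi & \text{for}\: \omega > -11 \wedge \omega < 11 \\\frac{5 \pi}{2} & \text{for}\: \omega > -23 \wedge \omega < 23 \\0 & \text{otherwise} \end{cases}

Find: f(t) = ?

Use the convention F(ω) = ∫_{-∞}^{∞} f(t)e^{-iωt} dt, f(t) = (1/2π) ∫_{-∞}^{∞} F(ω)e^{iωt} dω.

f(t) = \frac{5 \sin{\left(17 t \right)} \cos{\left(6 t \right)}}{t}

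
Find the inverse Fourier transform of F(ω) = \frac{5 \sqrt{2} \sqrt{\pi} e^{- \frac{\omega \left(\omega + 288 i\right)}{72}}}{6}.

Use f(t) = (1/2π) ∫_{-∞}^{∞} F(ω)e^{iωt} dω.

f(t) = 5 e^{- 18 \left(t - 4\right)^{2}}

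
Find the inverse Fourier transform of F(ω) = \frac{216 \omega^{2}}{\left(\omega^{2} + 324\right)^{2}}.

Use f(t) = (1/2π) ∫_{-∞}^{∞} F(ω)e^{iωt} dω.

f(t) = 3 \left(1 - 18 \left|{t}\right|\right) e^{- 18 \left|{t}\right|}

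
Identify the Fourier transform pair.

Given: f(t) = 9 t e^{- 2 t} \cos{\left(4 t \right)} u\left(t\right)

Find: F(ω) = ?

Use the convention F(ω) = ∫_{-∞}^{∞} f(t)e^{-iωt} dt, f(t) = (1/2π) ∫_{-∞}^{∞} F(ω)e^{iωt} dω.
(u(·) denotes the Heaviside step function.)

F(ω) = \frac{9 \left(\left(i \omega + 2\right)^{2} - 16\right)}{\left(\left(i \omega + 2\right)^{2} + 16\right)^{2}}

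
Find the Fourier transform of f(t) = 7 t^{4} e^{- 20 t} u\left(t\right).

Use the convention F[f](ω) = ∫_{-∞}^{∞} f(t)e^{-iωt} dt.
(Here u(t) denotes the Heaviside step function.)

F(ω) = \frac{168}{\left(i \omega + 20\right)^{5}}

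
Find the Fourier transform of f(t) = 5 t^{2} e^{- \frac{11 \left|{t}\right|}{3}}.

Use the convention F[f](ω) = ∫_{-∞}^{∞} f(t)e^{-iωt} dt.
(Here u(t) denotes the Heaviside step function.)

F(ω) = \frac{5940 \left(121 - 27 \omega^{2}\right)}{\left(9 \omega^{2} + 121\right)^{3}}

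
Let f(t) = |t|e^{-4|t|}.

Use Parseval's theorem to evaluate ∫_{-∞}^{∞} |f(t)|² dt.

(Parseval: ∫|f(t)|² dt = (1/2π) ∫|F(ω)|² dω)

∫|f(t)|² dt = \frac{1}{128}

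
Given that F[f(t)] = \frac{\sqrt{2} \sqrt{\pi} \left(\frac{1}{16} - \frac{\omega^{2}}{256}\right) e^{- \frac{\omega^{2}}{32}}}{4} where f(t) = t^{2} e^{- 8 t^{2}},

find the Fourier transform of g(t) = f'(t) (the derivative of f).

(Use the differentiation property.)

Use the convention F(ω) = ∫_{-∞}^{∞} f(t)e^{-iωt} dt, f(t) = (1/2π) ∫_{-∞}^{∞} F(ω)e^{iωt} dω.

F[g](ω) = \frac{\sqrt{2} i \sqrt{\pi} \omega \left(16 - \omega^{2}\right) e^{- \frac{\omega^{2}}{32}}}{1024}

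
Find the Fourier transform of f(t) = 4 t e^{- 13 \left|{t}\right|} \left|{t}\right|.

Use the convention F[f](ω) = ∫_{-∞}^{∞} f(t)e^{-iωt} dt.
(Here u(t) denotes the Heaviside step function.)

F(ω) = \frac{16 i \omega \left(\omega^{2} - 507\right)}{\left(\omega^{2} + 169\right)^{3}}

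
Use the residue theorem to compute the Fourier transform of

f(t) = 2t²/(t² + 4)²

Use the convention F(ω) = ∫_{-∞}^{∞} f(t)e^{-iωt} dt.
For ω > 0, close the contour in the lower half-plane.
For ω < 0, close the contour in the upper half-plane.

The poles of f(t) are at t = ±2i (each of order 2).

Let g(z) = f(z)e^{-iωz}; for large |z| the factor e^{-iωz} decays in the lower half-plane when ω > 0 and in the upper half-plane when ω < 0.

Case ω > 0 (lower half-plane, clockwise contour ⇒ F(ω) = -2πi·ΣRes):
  Res_{z = - 2 i} g(z) = \frac{i \left(1 - 2 \omega\right) e^{- 2 \omega}}{4} (pole of order 2)
  F(ω) = -2πi·ΣRes = \frac{\pi \left(1 - 2 \omega\right) e^{- 2 \omega}}{2}

Case ω < 0 (upper half-plane, counterclockwise contour ⇒ F(ω) = +2πi·ΣRes):
  Res_{z = 2 i} g(z) = \frac{i \left(- 2 \omega - 1\right) e^{2 \omega}}{4} (pole of order 2)
  F(ω) = 2πi·ΣRes = \frac{\pi \left(2 \omega + 1\right) e^{2 \omega}}{2}

Both cases combine into a single formula in |ω|:

F(ω) = \frac{\pi \left(1 - 2 \left|{\omega}\right|\right) e^{- 2 \left|{\omega}\right|}}{2}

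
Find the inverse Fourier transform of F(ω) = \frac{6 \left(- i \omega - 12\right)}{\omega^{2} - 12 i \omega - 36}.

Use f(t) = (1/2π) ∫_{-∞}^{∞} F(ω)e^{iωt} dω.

f(t) = 6 \left(6 t + 1\right) e^{- 6 t} u\left(t\right)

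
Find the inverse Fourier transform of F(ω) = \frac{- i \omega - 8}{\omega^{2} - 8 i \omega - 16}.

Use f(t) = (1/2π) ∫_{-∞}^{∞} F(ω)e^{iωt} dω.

f(t) = \left(4 t + 1\right) e^{- 4 t} u\left(t\right)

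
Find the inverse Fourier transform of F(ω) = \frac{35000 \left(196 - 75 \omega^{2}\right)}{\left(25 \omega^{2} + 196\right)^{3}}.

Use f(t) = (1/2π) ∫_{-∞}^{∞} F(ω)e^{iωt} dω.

f(t) = 5 t^{2} e^{- \frac{14 \left|{t}\right|}{5}}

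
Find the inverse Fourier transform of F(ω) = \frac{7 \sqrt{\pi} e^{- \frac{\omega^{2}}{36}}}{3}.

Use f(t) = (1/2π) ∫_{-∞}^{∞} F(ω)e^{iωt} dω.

f(t) = 7 e^{- 9 t^{2}}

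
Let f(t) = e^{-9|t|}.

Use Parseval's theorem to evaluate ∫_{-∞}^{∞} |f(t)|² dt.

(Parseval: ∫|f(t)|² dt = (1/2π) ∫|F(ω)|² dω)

∫|f(t)|² dt = \frac{1}{9}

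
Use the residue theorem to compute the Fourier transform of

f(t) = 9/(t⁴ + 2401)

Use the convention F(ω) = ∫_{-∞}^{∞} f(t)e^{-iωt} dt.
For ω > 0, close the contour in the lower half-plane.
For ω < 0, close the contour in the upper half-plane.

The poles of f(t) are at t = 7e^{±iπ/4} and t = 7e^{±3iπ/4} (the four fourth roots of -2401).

Let g(z) = f(z)e^{-iωz}; for large |z| the factor e^{-iωz} decays in the lower half-plane when ω > 0 and in the upper half-plane when ω < 0.

Case ω > 0 (lower half-plane, clockwise contour ⇒ F(ω) = -2πi·ΣRes):
  Res_{z = - \frac{7 \sqrt{2}}{2} - \frac{7 \sqrt{2} i}{2}} g(z) = \frac{9 \sqrt{2} i \left(1 - i\right) e^{\frac{7 \sqrt{2} \omega \left(-1 + i\right)}{2}}}{2744}
  Res_{z = \frac{7 \sqrt{2}}{2} - \frac{7 \sqrt{2} i}{2}} g(z) = \frac{9 \sqrt{2} i \left(1 + i\right) e^{- \frac{7 \sqrt{2} \omega \left(1 + i\right)}{2}}}{2744}
  F(ω) = -2πi·ΣRes = \frac{9 \sqrt{2} \pi \left(1 - i\right) \left(e^{7 \sqrt{2} i \omega} + i\right) e^{- \frac{7 \sqrt{2} \omega \left(1 + i\right)}{2}}}{1372} = \frac{9 \pi e^{- \frac{7 \sqrt{2} \omega}{2}} \sin{\left(\frac{7 \sqrt{2} \omega}{2} + \frac{\pi}{4} \right)}}{343}

Case ω < 0 (upper half-plane, counterclockwise contour ⇒ F(ω) = +2πi·ΣRes):
  Res_{z = \frac{7 \sqrt{2}}{2} + \frac{7 \sqrt{2} i}{2}} g(z) = \frac{9 \sqrt{2} i \left(-1 + i\right) e^{\frac{7 \sqrt{2} \omega \left(1 - i\right)}{2}}}{2744}
  Res_{z = - \frac{7 \sqrt{2}}{2} + \frac{7 \sqrt{2} i}{2}} g(z) = \frac{9 \sqrt{2} \left(1 - i\right) e^{\frac{7 \sqrt{2} \omega \left(1 + i\right)}{2}}}{2744}
  F(ω) = 2πi·ΣRes = - \frac{9 \sqrt{2} i \pi \left(i \left(1 - i\right) e^{\frac{7 \sqrt{2} \omega \left(1 - i\right)}{2}} - \left(1 - i\right) e^{\frac{7 \sqrt{2} \omega \left(1 + i\right)}{2}}\right)}{1372} = \frac{9 \pi e^{\frac{7 \sqrt{2} \omega}{2}} \cos{\left(\frac{7 \sqrt{2} \omega}{2} + \frac{\pi}{4} \right)}}{343}

Both cases combine into a single formula in |ω|:

F(ω) = \frac{9 \pi e^{- \frac{7 \sqrt{2} \left|{\omega}\right|}{2}} \sin{\left(\frac{7 \sqrt{2} \left|{\omega}\right|}{2} + \frac{\pi}{4} \right)}}{343}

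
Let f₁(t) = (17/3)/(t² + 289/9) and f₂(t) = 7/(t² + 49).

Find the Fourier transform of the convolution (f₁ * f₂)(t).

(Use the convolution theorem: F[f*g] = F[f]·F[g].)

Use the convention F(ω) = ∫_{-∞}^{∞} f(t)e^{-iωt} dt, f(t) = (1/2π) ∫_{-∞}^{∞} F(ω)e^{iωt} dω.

F[f₁*f₂](ω) = \pi^{2} e^{- \frac{38 \left|{\omega}\right|}{3}}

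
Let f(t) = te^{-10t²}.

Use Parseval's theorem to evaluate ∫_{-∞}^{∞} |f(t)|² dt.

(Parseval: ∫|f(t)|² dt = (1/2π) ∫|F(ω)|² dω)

∫|f(t)|² dt = \frac{\sqrt{5} \sqrt{\pi}}{400}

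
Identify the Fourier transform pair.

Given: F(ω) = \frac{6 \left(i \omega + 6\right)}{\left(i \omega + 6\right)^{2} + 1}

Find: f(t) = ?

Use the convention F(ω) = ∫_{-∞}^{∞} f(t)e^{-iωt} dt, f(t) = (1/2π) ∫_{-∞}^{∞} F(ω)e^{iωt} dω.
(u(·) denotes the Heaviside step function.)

f(t) = 6 e^{- 6 t} \cos{\left(t \right)} u\left(t\right)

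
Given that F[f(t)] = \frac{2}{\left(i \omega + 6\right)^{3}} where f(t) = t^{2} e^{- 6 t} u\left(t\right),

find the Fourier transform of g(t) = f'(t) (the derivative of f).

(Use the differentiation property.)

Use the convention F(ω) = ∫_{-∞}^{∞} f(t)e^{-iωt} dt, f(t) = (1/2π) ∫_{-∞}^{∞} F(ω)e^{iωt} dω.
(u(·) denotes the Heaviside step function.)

F[g](ω) = \frac{2 i \omega}{\left(i \omega + 6\right)^{3}}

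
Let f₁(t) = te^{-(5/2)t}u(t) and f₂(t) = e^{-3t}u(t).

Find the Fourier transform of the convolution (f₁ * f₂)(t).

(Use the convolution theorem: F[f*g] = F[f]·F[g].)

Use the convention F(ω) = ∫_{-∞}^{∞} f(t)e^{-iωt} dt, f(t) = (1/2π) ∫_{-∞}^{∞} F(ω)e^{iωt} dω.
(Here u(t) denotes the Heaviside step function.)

F[f₁*f₂](ω) = \frac{4}{\left(i \omega + 3\right) \left(2 i \omega + 5\right)^{2}}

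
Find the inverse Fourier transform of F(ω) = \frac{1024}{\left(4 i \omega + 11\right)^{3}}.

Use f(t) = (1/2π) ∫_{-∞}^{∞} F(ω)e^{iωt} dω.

f(t) = 8 t^{2} e^{- \frac{11 t}{4}} u\left(t\right)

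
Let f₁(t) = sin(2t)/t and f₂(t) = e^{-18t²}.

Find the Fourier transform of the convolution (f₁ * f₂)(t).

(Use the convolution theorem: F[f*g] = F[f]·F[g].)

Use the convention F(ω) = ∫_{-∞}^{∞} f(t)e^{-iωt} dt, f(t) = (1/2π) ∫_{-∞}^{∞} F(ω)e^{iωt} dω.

F[f₁*f₂](ω) = \begin{cases} \frac{\sqrt{2} \pi^{\frac{3}{2}} e^{- \frac{\omega^{2}}{72}}}{6} & \text{for}\: \omega > -2 \wedge \omega < 2 \\0 & \text{otherwise} \end{cases}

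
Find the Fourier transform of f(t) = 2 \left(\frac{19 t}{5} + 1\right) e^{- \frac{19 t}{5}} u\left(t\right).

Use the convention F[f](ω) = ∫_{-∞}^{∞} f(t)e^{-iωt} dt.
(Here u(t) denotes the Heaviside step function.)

F(ω) = \frac{10 \left(- 5 i \omega - 38\right)}{25 \omega^{2} - 190 i \omega - 361}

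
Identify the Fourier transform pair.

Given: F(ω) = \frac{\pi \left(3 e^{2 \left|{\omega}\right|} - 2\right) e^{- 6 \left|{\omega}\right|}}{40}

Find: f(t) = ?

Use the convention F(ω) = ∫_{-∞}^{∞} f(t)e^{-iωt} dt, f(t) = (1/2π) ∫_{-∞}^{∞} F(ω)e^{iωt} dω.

f(t) = \frac{6}{\left(t^{2} + 16\right) \left(t^{2} + 36\right)}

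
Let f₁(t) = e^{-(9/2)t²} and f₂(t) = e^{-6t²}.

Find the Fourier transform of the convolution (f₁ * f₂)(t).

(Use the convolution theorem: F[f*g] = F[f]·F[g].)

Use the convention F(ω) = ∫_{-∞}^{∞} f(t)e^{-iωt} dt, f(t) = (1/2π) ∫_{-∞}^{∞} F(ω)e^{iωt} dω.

F[f₁*f₂](ω) = \frac{\sqrt{3} \pi e^{- \frac{7 \omega^{2}}{72}}}{9}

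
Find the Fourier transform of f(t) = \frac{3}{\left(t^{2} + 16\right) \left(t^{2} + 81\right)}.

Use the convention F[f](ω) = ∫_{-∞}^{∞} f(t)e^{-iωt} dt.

F(ω) = \frac{\pi \left(9 e^{5 \left|{\omega}\right|} - 4\right) e^{- 9 \left|{\omega}\right|}}{780}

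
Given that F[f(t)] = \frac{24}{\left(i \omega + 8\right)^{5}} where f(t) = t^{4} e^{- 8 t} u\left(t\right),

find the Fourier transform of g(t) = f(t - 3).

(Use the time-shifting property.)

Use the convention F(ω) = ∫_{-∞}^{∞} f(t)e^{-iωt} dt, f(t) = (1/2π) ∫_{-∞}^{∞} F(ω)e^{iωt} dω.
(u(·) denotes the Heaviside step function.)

F[g](ω) = \frac{24 e^{- 3 i \omega}}{\left(i \omega + 8\right)^{5}}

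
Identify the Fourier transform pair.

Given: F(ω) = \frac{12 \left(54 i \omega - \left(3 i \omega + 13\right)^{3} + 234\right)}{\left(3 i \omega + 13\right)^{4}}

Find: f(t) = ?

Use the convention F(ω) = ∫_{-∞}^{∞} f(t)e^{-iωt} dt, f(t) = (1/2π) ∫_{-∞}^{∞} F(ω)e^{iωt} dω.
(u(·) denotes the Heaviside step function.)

f(t) = 4 \left(t^{2} - 1\right) e^{- \frac{13 t}{3}} u\left(t\right)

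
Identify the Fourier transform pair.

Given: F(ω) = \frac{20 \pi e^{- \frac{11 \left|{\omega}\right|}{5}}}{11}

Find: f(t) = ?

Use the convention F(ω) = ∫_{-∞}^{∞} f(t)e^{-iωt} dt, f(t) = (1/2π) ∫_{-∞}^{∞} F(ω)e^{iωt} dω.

f(t) = \frac{4}{t^{2} + \frac{121}{25}}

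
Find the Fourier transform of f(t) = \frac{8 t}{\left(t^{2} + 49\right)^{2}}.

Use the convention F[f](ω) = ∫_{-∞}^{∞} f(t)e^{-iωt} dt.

F(ω) = - \frac{4 i \pi \omega e^{- 7 \left|{\omega}\right|}}{7}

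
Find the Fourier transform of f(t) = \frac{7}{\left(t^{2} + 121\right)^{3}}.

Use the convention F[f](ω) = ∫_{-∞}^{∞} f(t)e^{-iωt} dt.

F(ω) = \frac{7 \pi \left(121 \omega^{2} + 33 \left|{\omega}\right| + 3\right) e^{- 11 \left|{\omega}\right|}}{1288408}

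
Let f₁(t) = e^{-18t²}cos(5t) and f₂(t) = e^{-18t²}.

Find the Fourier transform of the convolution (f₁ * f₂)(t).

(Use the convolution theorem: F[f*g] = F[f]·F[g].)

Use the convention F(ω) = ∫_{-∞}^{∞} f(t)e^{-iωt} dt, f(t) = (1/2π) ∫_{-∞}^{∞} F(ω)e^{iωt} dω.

F[f₁*f₂](ω) = \frac{\pi \left(e^{\frac{5 \omega}{18}} + 1\right) e^{- \frac{\omega^{2}}{36} - \frac{5 \omega}{36} - \frac{25}{72}}}{36}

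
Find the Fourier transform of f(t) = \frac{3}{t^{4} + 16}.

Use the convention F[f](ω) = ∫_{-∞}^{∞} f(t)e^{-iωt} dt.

F(ω) = \frac{3 \pi e^{- \sqrt{2} \left|{\omega}\right|} \sin{\left(\sqrt{2} \left|{\omega}\right| + \frac{\pi}{4} \right)}}{8}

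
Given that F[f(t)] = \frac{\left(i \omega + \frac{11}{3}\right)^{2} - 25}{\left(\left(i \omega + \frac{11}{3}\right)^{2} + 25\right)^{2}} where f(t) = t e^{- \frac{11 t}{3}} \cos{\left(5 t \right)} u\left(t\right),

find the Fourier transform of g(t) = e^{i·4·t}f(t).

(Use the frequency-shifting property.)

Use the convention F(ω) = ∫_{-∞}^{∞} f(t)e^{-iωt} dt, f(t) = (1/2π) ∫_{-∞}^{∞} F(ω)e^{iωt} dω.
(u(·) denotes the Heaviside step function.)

F[g](ω) = \frac{9 \left(\left(3 i \left(\omega - 4\right) + 11\right)^{2} - 225\right)}{\left(\left(3 i \left(\omega - 4\right) + 11\right)^{2} + 225\right)^{2}}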